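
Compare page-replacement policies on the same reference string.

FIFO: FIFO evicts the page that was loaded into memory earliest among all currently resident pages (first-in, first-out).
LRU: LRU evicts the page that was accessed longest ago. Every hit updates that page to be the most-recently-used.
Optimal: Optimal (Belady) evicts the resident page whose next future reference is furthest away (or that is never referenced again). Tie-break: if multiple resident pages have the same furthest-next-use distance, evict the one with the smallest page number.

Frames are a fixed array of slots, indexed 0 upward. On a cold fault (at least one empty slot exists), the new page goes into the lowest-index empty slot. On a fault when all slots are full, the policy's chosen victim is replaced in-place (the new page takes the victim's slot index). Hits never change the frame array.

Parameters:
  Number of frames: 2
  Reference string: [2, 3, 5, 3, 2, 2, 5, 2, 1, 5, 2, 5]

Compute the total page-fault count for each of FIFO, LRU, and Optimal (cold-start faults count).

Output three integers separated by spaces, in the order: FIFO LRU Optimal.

Answer: 7 8 6

Derivation:
--- FIFO ---
  step 0: ref 2 -> FAULT, frames=[2,-] (faults so far: 1)
  step 1: ref 3 -> FAULT, frames=[2,3] (faults so far: 2)
  step 2: ref 5 -> FAULT, evict 2, frames=[5,3] (faults so far: 3)
  step 3: ref 3 -> HIT, frames=[5,3] (faults so far: 3)
  step 4: ref 2 -> FAULT, evict 3, frames=[5,2] (faults so far: 4)
  step 5: ref 2 -> HIT, frames=[5,2] (faults so far: 4)
  step 6: ref 5 -> HIT, frames=[5,2] (faults so far: 4)
  step 7: ref 2 -> HIT, frames=[5,2] (faults so far: 4)
  step 8: ref 1 -> FAULT, evict 5, frames=[1,2] (faults so far: 5)
  step 9: ref 5 -> FAULT, evict 2, frames=[1,5] (faults so far: 6)
  step 10: ref 2 -> FAULT, evict 1, frames=[2,5] (faults so far: 7)
  step 11: ref 5 -> HIT, frames=[2,5] (faults so far: 7)
  FIFO total faults: 7
--- LRU ---
  step 0: ref 2 -> FAULT, frames=[2,-] (faults so far: 1)
  step 1: ref 3 -> FAULT, frames=[2,3] (faults so far: 2)
  step 2: ref 5 -> FAULT, evict 2, frames=[5,3] (faults so far: 3)
  step 3: ref 3 -> HIT, frames=[5,3] (faults so far: 3)
  step 4: ref 2 -> FAULT, evict 5, frames=[2,3] (faults so far: 4)
  step 5: ref 2 -> HIT, frames=[2,3] (faults so far: 4)
  step 6: ref 5 -> FAULT, evict 3, frames=[2,5] (faults so far: 5)
  step 7: ref 2 -> HIT, frames=[2,5] (faults so far: 5)
  step 8: ref 1 -> FAULT, evict 5, frames=[2,1] (faults so far: 6)
  step 9: ref 5 -> FAULT, evict 2, frames=[5,1] (faults so far: 7)
  step 10: ref 2 -> FAULT, evict 1, frames=[5,2] (faults so far: 8)
  step 11: ref 5 -> HIT, frames=[5,2] (faults so far: 8)
  LRU total faults: 8
--- Optimal ---
  step 0: ref 2 -> FAULT, frames=[2,-] (faults so far: 1)
  step 1: ref 3 -> FAULT, frames=[2,3] (faults so far: 2)
  step 2: ref 5 -> FAULT, evict 2, frames=[5,3] (faults so far: 3)
  step 3: ref 3 -> HIT, frames=[5,3] (faults so far: 3)
  step 4: ref 2 -> FAULT, evict 3, frames=[5,2] (faults so far: 4)
  step 5: ref 2 -> HIT, frames=[5,2] (faults so far: 4)
  step 6: ref 5 -> HIT, frames=[5,2] (faults so far: 4)
  step 7: ref 2 -> HIT, frames=[5,2] (faults so far: 4)
  step 8: ref 1 -> FAULT, evict 2, frames=[5,1] (faults so far: 5)
  step 9: ref 5 -> HIT, frames=[5,1] (faults so far: 5)
  step 10: ref 2 -> FAULT, evict 1, frames=[5,2] (faults so far: 6)
  step 11: ref 5 -> HIT, frames=[5,2] (faults so far: 6)
  Optimal total faults: 6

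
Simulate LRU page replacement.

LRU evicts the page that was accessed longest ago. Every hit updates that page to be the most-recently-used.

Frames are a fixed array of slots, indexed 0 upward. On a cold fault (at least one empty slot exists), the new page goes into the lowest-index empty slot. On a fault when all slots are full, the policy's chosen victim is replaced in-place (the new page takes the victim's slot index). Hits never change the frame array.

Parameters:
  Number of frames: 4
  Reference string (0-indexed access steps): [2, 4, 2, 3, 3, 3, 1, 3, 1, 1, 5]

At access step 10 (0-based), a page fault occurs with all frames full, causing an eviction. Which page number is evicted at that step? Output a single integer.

Answer: 4

Derivation:
Step 0: ref 2 -> FAULT, frames=[2,-,-,-]
Step 1: ref 4 -> FAULT, frames=[2,4,-,-]
Step 2: ref 2 -> HIT, frames=[2,4,-,-]
Step 3: ref 3 -> FAULT, frames=[2,4,3,-]
Step 4: ref 3 -> HIT, frames=[2,4,3,-]
Step 5: ref 3 -> HIT, frames=[2,4,3,-]
Step 6: ref 1 -> FAULT, frames=[2,4,3,1]
Step 7: ref 3 -> HIT, frames=[2,4,3,1]
Step 8: ref 1 -> HIT, frames=[2,4,3,1]
Step 9: ref 1 -> HIT, frames=[2,4,3,1]
Step 10: ref 5 -> FAULT, evict 4, frames=[2,5,3,1]
At step 10: evicted page 4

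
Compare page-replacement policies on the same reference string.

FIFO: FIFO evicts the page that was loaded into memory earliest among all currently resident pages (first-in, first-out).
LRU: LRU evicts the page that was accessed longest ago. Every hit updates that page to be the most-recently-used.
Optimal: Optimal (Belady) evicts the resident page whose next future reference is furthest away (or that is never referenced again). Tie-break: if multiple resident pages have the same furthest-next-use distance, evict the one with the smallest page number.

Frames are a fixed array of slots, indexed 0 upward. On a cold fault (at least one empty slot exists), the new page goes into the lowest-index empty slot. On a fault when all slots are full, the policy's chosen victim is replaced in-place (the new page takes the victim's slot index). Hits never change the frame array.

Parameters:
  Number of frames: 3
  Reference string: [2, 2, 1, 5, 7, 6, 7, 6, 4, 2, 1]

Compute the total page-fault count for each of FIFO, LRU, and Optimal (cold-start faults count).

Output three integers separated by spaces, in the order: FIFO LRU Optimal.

--- FIFO ---
  step 0: ref 2 -> FAULT, frames=[2,-,-] (faults so far: 1)
  step 1: ref 2 -> HIT, frames=[2,-,-] (faults so far: 1)
  step 2: ref 1 -> FAULT, frames=[2,1,-] (faults so far: 2)
  step 3: ref 5 -> FAULT, frames=[2,1,5] (faults so far: 3)
  step 4: ref 7 -> FAULT, evict 2, frames=[7,1,5] (faults so far: 4)
  step 5: ref 6 -> FAULT, evict 1, frames=[7,6,5] (faults so far: 5)
  step 6: ref 7 -> HIT, frames=[7,6,5] (faults so far: 5)
  step 7: ref 6 -> HIT, frames=[7,6,5] (faults so far: 5)
  step 8: ref 4 -> FAULT, evict 5, frames=[7,6,4] (faults so far: 6)
  step 9: ref 2 -> FAULT, evict 7, frames=[2,6,4] (faults so far: 7)
  step 10: ref 1 -> FAULT, evict 6, frames=[2,1,4] (faults so far: 8)
  FIFO total faults: 8
--- LRU ---
  step 0: ref 2 -> FAULT, frames=[2,-,-] (faults so far: 1)
  step 1: ref 2 -> HIT, frames=[2,-,-] (faults so far: 1)
  step 2: ref 1 -> FAULT, frames=[2,1,-] (faults so far: 2)
  step 3: ref 5 -> FAULT, frames=[2,1,5] (faults so far: 3)
  step 4: ref 7 -> FAULT, evict 2, frames=[7,1,5] (faults so far: 4)
  step 5: ref 6 -> FAULT, evict 1, frames=[7,6,5] (faults so far: 5)
  step 6: ref 7 -> HIT, frames=[7,6,5] (faults so far: 5)
  step 7: ref 6 -> HIT, frames=[7,6,5] (faults so far: 5)
  step 8: ref 4 -> FAULT, evict 5, frames=[7,6,4] (faults so far: 6)
  step 9: ref 2 -> FAULT, evict 7, frames=[2,6,4] (faults so far: 7)
  step 10: ref 1 -> FAULT, evict 6, frames=[2,1,4] (faults so far: 8)
  LRU total faults: 8
--- Optimal ---
  step 0: ref 2 -> FAULT, frames=[2,-,-] (faults so far: 1)
  step 1: ref 2 -> HIT, frames=[2,-,-] (faults so far: 1)
  step 2: ref 1 -> FAULT, frames=[2,1,-] (faults so far: 2)
  step 3: ref 5 -> FAULT, frames=[2,1,5] (faults so far: 3)
  step 4: ref 7 -> FAULT, evict 5, frames=[2,1,7] (faults so far: 4)
  step 5: ref 6 -> FAULT, evict 1, frames=[2,6,7] (faults so far: 5)
  step 6: ref 7 -> HIT, frames=[2,6,7] (faults so far: 5)
  step 7: ref 6 -> HIT, frames=[2,6,7] (faults so far: 5)
  step 8: ref 4 -> FAULT, evict 6, frames=[2,4,7] (faults so far: 6)
  step 9: ref 2 -> HIT, frames=[2,4,7] (faults so far: 6)
  step 10: ref 1 -> FAULT, evict 2, frames=[1,4,7] (faults so far: 7)
  Optimal total faults: 7

Answer: 8 8 7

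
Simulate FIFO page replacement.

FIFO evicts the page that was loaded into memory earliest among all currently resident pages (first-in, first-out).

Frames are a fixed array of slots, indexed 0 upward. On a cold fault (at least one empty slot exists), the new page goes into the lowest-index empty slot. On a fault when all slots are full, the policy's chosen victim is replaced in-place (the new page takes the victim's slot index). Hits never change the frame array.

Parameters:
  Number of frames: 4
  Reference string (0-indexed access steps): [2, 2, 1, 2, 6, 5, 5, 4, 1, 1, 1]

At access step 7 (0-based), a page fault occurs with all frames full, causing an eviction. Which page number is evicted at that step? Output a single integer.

Answer: 2

Derivation:
Step 0: ref 2 -> FAULT, frames=[2,-,-,-]
Step 1: ref 2 -> HIT, frames=[2,-,-,-]
Step 2: ref 1 -> FAULT, frames=[2,1,-,-]
Step 3: ref 2 -> HIT, frames=[2,1,-,-]
Step 4: ref 6 -> FAULT, frames=[2,1,6,-]
Step 5: ref 5 -> FAULT, frames=[2,1,6,5]
Step 6: ref 5 -> HIT, frames=[2,1,6,5]
Step 7: ref 4 -> FAULT, evict 2, frames=[4,1,6,5]
At step 7: evicted page 2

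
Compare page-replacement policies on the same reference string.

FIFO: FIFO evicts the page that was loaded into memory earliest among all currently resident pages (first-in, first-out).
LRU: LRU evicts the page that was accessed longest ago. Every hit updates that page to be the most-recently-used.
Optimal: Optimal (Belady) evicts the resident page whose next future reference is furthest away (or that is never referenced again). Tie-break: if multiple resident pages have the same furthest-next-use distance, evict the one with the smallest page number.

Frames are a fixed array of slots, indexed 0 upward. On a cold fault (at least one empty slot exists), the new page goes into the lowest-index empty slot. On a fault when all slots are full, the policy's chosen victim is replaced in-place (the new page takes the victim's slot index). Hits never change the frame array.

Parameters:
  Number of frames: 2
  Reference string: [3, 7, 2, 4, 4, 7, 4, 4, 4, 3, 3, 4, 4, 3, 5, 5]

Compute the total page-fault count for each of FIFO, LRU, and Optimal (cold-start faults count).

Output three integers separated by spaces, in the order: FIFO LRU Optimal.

--- FIFO ---
  step 0: ref 3 -> FAULT, frames=[3,-] (faults so far: 1)
  step 1: ref 7 -> FAULT, frames=[3,7] (faults so far: 2)
  step 2: ref 2 -> FAULT, evict 3, frames=[2,7] (faults so far: 3)
  step 3: ref 4 -> FAULT, evict 7, frames=[2,4] (faults so far: 4)
  step 4: ref 4 -> HIT, frames=[2,4] (faults so far: 4)
  step 5: ref 7 -> FAULT, evict 2, frames=[7,4] (faults so far: 5)
  step 6: ref 4 -> HIT, frames=[7,4] (faults so far: 5)
  step 7: ref 4 -> HIT, frames=[7,4] (faults so far: 5)
  step 8: ref 4 -> HIT, frames=[7,4] (faults so far: 5)
  step 9: ref 3 -> FAULT, evict 4, frames=[7,3] (faults so far: 6)
  step 10: ref 3 -> HIT, frames=[7,3] (faults so far: 6)
  step 11: ref 4 -> FAULT, evict 7, frames=[4,3] (faults so far: 7)
  step 12: ref 4 -> HIT, frames=[4,3] (faults so far: 7)
  step 13: ref 3 -> HIT, frames=[4,3] (faults so far: 7)
  step 14: ref 5 -> FAULT, evict 3, frames=[4,5] (faults so far: 8)
  step 15: ref 5 -> HIT, frames=[4,5] (faults so far: 8)
  FIFO total faults: 8
--- LRU ---
  step 0: ref 3 -> FAULT, frames=[3,-] (faults so far: 1)
  step 1: ref 7 -> FAULT, frames=[3,7] (faults so far: 2)
  step 2: ref 2 -> FAULT, evict 3, frames=[2,7] (faults so far: 3)
  step 3: ref 4 -> FAULT, evict 7, frames=[2,4] (faults so far: 4)
  step 4: ref 4 -> HIT, frames=[2,4] (faults so far: 4)
  step 5: ref 7 -> FAULT, evict 2, frames=[7,4] (faults so far: 5)
  step 6: ref 4 -> HIT, frames=[7,4] (faults so far: 5)
  step 7: ref 4 -> HIT, frames=[7,4] (faults so far: 5)
  step 8: ref 4 -> HIT, frames=[7,4] (faults so far: 5)
  step 9: ref 3 -> FAULT, evict 7, frames=[3,4] (faults so far: 6)
  step 10: ref 3 -> HIT, frames=[3,4] (faults so far: 6)
  step 11: ref 4 -> HIT, frames=[3,4] (faults so far: 6)
  step 12: ref 4 -> HIT, frames=[3,4] (faults so far: 6)
  step 13: ref 3 -> HIT, frames=[3,4] (faults so far: 6)
  step 14: ref 5 -> FAULT, evict 4, frames=[3,5] (faults so far: 7)
  step 15: ref 5 -> HIT, frames=[3,5] (faults so far: 7)
  LRU total faults: 7
--- Optimal ---
  step 0: ref 3 -> FAULT, frames=[3,-] (faults so far: 1)
  step 1: ref 7 -> FAULT, frames=[3,7] (faults so far: 2)
  step 2: ref 2 -> FAULT, evict 3, frames=[2,7] (faults so far: 3)
  step 3: ref 4 -> FAULT, evict 2, frames=[4,7] (faults so far: 4)
  step 4: ref 4 -> HIT, frames=[4,7] (faults so far: 4)
  step 5: ref 7 -> HIT, frames=[4,7] (faults so far: 4)
  step 6: ref 4 -> HIT, frames=[4,7] (faults so far: 4)
  step 7: ref 4 -> HIT, frames=[4,7] (faults so far: 4)
  step 8: ref 4 -> HIT, frames=[4,7] (faults so far: 4)
  step 9: ref 3 -> FAULT, evict 7, frames=[4,3] (faults so far: 5)
  step 10: ref 3 -> HIT, frames=[4,3] (faults so far: 5)
  step 11: ref 4 -> HIT, frames=[4,3] (faults so far: 5)
  step 12: ref 4 -> HIT, frames=[4,3] (faults so far: 5)
  step 13: ref 3 -> HIT, frames=[4,3] (faults so far: 5)
  step 14: ref 5 -> FAULT, evict 3, frames=[4,5] (faults so far: 6)
  step 15: ref 5 -> HIT, frames=[4,5] (faults so far: 6)
  Optimal total faults: 6

Answer: 8 7 6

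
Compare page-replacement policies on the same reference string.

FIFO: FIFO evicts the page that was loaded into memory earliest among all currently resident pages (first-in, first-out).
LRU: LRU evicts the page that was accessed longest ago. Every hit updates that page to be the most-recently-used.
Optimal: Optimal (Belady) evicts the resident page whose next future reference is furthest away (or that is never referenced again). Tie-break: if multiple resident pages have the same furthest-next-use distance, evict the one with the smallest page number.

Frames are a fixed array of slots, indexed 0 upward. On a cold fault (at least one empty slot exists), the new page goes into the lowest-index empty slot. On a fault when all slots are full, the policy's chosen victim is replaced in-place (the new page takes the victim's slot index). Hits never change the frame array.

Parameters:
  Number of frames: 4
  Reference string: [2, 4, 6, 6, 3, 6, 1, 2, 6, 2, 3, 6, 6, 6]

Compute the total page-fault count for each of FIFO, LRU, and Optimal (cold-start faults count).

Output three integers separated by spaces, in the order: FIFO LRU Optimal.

--- FIFO ---
  step 0: ref 2 -> FAULT, frames=[2,-,-,-] (faults so far: 1)
  step 1: ref 4 -> FAULT, frames=[2,4,-,-] (faults so far: 2)
  step 2: ref 6 -> FAULT, frames=[2,4,6,-] (faults so far: 3)
  step 3: ref 6 -> HIT, frames=[2,4,6,-] (faults so far: 3)
  step 4: ref 3 -> FAULT, frames=[2,4,6,3] (faults so far: 4)
  step 5: ref 6 -> HIT, frames=[2,4,6,3] (faults so far: 4)
  step 6: ref 1 -> FAULT, evict 2, frames=[1,4,6,3] (faults so far: 5)
  step 7: ref 2 -> FAULT, evict 4, frames=[1,2,6,3] (faults so far: 6)
  step 8: ref 6 -> HIT, frames=[1,2,6,3] (faults so far: 6)
  step 9: ref 2 -> HIT, frames=[1,2,6,3] (faults so far: 6)
  step 10: ref 3 -> HIT, frames=[1,2,6,3] (faults so far: 6)
  step 11: ref 6 -> HIT, frames=[1,2,6,3] (faults so far: 6)
  step 12: ref 6 -> HIT, frames=[1,2,6,3] (faults so far: 6)
  step 13: ref 6 -> HIT, frames=[1,2,6,3] (faults so far: 6)
  FIFO total faults: 6
--- LRU ---
  step 0: ref 2 -> FAULT, frames=[2,-,-,-] (faults so far: 1)
  step 1: ref 4 -> FAULT, frames=[2,4,-,-] (faults so far: 2)
  step 2: ref 6 -> FAULT, frames=[2,4,6,-] (faults so far: 3)
  step 3: ref 6 -> HIT, frames=[2,4,6,-] (faults so far: 3)
  step 4: ref 3 -> FAULT, frames=[2,4,6,3] (faults so far: 4)
  step 5: ref 6 -> HIT, frames=[2,4,6,3] (faults so far: 4)
  step 6: ref 1 -> FAULT, evict 2, frames=[1,4,6,3] (faults so far: 5)
  step 7: ref 2 -> FAULT, evict 4, frames=[1,2,6,3] (faults so far: 6)
  step 8: ref 6 -> HIT, frames=[1,2,6,3] (faults so far: 6)
  step 9: ref 2 -> HIT, frames=[1,2,6,3] (faults so far: 6)
  step 10: ref 3 -> HIT, frames=[1,2,6,3] (faults so far: 6)
  step 11: ref 6 -> HIT, frames=[1,2,6,3] (faults so far: 6)
  step 12: ref 6 -> HIT, frames=[1,2,6,3] (faults so far: 6)
  step 13: ref 6 -> HIT, frames=[1,2,6,3] (faults so far: 6)
  LRU total faults: 6
--- Optimal ---
  step 0: ref 2 -> FAULT, frames=[2,-,-,-] (faults so far: 1)
  step 1: ref 4 -> FAULT, frames=[2,4,-,-] (faults so far: 2)
  step 2: ref 6 -> FAULT, frames=[2,4,6,-] (faults so far: 3)
  step 3: ref 6 -> HIT, frames=[2,4,6,-] (faults so far: 3)
  step 4: ref 3 -> FAULT, frames=[2,4,6,3] (faults so far: 4)
  step 5: ref 6 -> HIT, frames=[2,4,6,3] (faults so far: 4)
  step 6: ref 1 -> FAULT, evict 4, frames=[2,1,6,3] (faults so far: 5)
  step 7: ref 2 -> HIT, frames=[2,1,6,3] (faults so far: 5)
  step 8: ref 6 -> HIT, frames=[2,1,6,3] (faults so far: 5)
  step 9: ref 2 -> HIT, frames=[2,1,6,3] (faults so far: 5)
  step 10: ref 3 -> HIT, frames=[2,1,6,3] (faults so far: 5)
  step 11: ref 6 -> HIT, frames=[2,1,6,3] (faults so far: 5)
  step 12: ref 6 -> HIT, frames=[2,1,6,3] (faults so far: 5)
  step 13: ref 6 -> HIT, frames=[2,1,6,3] (faults so far: 5)
  Optimal total faults: 5

Answer: 6 6 5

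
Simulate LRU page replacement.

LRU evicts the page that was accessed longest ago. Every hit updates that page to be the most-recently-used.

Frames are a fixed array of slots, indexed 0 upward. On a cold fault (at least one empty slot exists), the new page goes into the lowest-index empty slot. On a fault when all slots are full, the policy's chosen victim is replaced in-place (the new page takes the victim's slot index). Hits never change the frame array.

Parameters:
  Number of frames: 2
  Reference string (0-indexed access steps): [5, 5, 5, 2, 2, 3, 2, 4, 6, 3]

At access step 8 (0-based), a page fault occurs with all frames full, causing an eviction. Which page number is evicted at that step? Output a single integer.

Answer: 2

Derivation:
Step 0: ref 5 -> FAULT, frames=[5,-]
Step 1: ref 5 -> HIT, frames=[5,-]
Step 2: ref 5 -> HIT, frames=[5,-]
Step 3: ref 2 -> FAULT, frames=[5,2]
Step 4: ref 2 -> HIT, frames=[5,2]
Step 5: ref 3 -> FAULT, evict 5, frames=[3,2]
Step 6: ref 2 -> HIT, frames=[3,2]
Step 7: ref 4 -> FAULT, evict 3, frames=[4,2]
Step 8: ref 6 -> FAULT, evict 2, frames=[4,6]
At step 8: evicted page 2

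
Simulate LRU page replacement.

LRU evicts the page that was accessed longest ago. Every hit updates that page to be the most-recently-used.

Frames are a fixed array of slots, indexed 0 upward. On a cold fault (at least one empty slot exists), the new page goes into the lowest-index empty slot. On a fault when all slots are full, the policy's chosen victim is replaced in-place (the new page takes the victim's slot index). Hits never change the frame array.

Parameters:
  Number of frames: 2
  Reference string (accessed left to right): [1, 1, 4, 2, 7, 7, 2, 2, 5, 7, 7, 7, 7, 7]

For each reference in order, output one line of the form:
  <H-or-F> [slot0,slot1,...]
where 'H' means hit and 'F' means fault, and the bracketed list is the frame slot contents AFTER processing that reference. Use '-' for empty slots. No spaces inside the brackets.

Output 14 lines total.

F [1,-]
H [1,-]
F [1,4]
F [2,4]
F [2,7]
H [2,7]
H [2,7]
H [2,7]
F [2,5]
F [7,5]
H [7,5]
H [7,5]
H [7,5]
H [7,5]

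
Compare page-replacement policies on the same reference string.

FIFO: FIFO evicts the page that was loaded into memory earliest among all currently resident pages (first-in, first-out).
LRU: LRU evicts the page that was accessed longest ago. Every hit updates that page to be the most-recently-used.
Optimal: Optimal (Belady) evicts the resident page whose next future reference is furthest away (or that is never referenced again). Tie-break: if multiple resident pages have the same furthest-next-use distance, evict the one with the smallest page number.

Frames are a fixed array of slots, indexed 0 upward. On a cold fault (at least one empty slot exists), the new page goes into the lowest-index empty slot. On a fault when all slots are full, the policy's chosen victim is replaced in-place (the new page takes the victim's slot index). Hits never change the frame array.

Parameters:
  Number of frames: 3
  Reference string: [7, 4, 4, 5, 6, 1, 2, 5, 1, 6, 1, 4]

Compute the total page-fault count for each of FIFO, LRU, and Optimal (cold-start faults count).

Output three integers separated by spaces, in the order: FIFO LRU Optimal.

--- FIFO ---
  step 0: ref 7 -> FAULT, frames=[7,-,-] (faults so far: 1)
  step 1: ref 4 -> FAULT, frames=[7,4,-] (faults so far: 2)
  step 2: ref 4 -> HIT, frames=[7,4,-] (faults so far: 2)
  step 3: ref 5 -> FAULT, frames=[7,4,5] (faults so far: 3)
  step 4: ref 6 -> FAULT, evict 7, frames=[6,4,5] (faults so far: 4)
  step 5: ref 1 -> FAULT, evict 4, frames=[6,1,5] (faults so far: 5)
  step 6: ref 2 -> FAULT, evict 5, frames=[6,1,2] (faults so far: 6)
  step 7: ref 5 -> FAULT, evict 6, frames=[5,1,2] (faults so far: 7)
  step 8: ref 1 -> HIT, frames=[5,1,2] (faults so far: 7)
  step 9: ref 6 -> FAULT, evict 1, frames=[5,6,2] (faults so far: 8)
  step 10: ref 1 -> FAULT, evict 2, frames=[5,6,1] (faults so far: 9)
  step 11: ref 4 -> FAULT, evict 5, frames=[4,6,1] (faults so far: 10)
  FIFO total faults: 10
--- LRU ---
  step 0: ref 7 -> FAULT, frames=[7,-,-] (faults so far: 1)
  step 1: ref 4 -> FAULT, frames=[7,4,-] (faults so far: 2)
  step 2: ref 4 -> HIT, frames=[7,4,-] (faults so far: 2)
  step 3: ref 5 -> FAULT, frames=[7,4,5] (faults so far: 3)
  step 4: ref 6 -> FAULT, evict 7, frames=[6,4,5] (faults so far: 4)
  step 5: ref 1 -> FAULT, evict 4, frames=[6,1,5] (faults so far: 5)
  step 6: ref 2 -> FAULT, evict 5, frames=[6,1,2] (faults so far: 6)
  step 7: ref 5 -> FAULT, evict 6, frames=[5,1,2] (faults so far: 7)
  step 8: ref 1 -> HIT, frames=[5,1,2] (faults so far: 7)
  step 9: ref 6 -> FAULT, evict 2, frames=[5,1,6] (faults so far: 8)
  step 10: ref 1 -> HIT, frames=[5,1,6] (faults so far: 8)
  step 11: ref 4 -> FAULT, evict 5, frames=[4,1,6] (faults so far: 9)
  LRU total faults: 9
--- Optimal ---
  step 0: ref 7 -> FAULT, frames=[7,-,-] (faults so far: 1)
  step 1: ref 4 -> FAULT, frames=[7,4,-] (faults so far: 2)
  step 2: ref 4 -> HIT, frames=[7,4,-] (faults so far: 2)
  step 3: ref 5 -> FAULT, frames=[7,4,5] (faults so far: 3)
  step 4: ref 6 -> FAULT, evict 7, frames=[6,4,5] (faults so far: 4)
  step 5: ref 1 -> FAULT, evict 4, frames=[6,1,5] (faults so far: 5)
  step 6: ref 2 -> FAULT, evict 6, frames=[2,1,5] (faults so far: 6)
  step 7: ref 5 -> HIT, frames=[2,1,5] (faults so far: 6)
  step 8: ref 1 -> HIT, frames=[2,1,5] (faults so far: 6)
  step 9: ref 6 -> FAULT, evict 2, frames=[6,1,5] (faults so far: 7)
  step 10: ref 1 -> HIT, frames=[6,1,5] (faults so far: 7)
  step 11: ref 4 -> FAULT, evict 1, frames=[6,4,5] (faults so far: 8)
  Optimal total faults: 8

Answer: 10 9 8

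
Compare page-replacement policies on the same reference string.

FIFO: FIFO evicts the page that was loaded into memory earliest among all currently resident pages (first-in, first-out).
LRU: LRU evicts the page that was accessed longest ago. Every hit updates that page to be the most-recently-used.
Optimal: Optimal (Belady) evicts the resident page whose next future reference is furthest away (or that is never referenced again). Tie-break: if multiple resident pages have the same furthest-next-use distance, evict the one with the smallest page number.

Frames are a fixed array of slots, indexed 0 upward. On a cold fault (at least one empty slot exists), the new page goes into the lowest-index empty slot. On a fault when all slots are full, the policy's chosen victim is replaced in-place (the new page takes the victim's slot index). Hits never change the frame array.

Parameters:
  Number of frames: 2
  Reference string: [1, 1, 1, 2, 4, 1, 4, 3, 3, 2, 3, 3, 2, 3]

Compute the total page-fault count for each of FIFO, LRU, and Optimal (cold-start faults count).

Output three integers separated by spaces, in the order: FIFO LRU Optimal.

--- FIFO ---
  step 0: ref 1 -> FAULT, frames=[1,-] (faults so far: 1)
  step 1: ref 1 -> HIT, frames=[1,-] (faults so far: 1)
  step 2: ref 1 -> HIT, frames=[1,-] (faults so far: 1)
  step 3: ref 2 -> FAULT, frames=[1,2] (faults so far: 2)
  step 4: ref 4 -> FAULT, evict 1, frames=[4,2] (faults so far: 3)
  step 5: ref 1 -> FAULT, evict 2, frames=[4,1] (faults so far: 4)
  step 6: ref 4 -> HIT, frames=[4,1] (faults so far: 4)
  step 7: ref 3 -> FAULT, evict 4, frames=[3,1] (faults so far: 5)
  step 8: ref 3 -> HIT, frames=[3,1] (faults so far: 5)
  step 9: ref 2 -> FAULT, evict 1, frames=[3,2] (faults so far: 6)
  step 10: ref 3 -> HIT, frames=[3,2] (faults so far: 6)
  step 11: ref 3 -> HIT, frames=[3,2] (faults so far: 6)
  step 12: ref 2 -> HIT, frames=[3,2] (faults so far: 6)
  step 13: ref 3 -> HIT, frames=[3,2] (faults so far: 6)
  FIFO total faults: 6
--- LRU ---
  step 0: ref 1 -> FAULT, frames=[1,-] (faults so far: 1)
  step 1: ref 1 -> HIT, frames=[1,-] (faults so far: 1)
  step 2: ref 1 -> HIT, frames=[1,-] (faults so far: 1)
  step 3: ref 2 -> FAULT, frames=[1,2] (faults so far: 2)
  step 4: ref 4 -> FAULT, evict 1, frames=[4,2] (faults so far: 3)
  step 5: ref 1 -> FAULT, evict 2, frames=[4,1] (faults so far: 4)
  step 6: ref 4 -> HIT, frames=[4,1] (faults so far: 4)
  step 7: ref 3 -> FAULT, evict 1, frames=[4,3] (faults so far: 5)
  step 8: ref 3 -> HIT, frames=[4,3] (faults so far: 5)
  step 9: ref 2 -> FAULT, evict 4, frames=[2,3] (faults so far: 6)
  step 10: ref 3 -> HIT, frames=[2,3] (faults so far: 6)
  step 11: ref 3 -> HIT, frames=[2,3] (faults so far: 6)
  step 12: ref 2 -> HIT, frames=[2,3] (faults so far: 6)
  step 13: ref 3 -> HIT, frames=[2,3] (faults so far: 6)
  LRU total faults: 6
--- Optimal ---
  step 0: ref 1 -> FAULT, frames=[1,-] (faults so far: 1)
  step 1: ref 1 -> HIT, frames=[1,-] (faults so far: 1)
  step 2: ref 1 -> HIT, frames=[1,-] (faults so far: 1)
  step 3: ref 2 -> FAULT, frames=[1,2] (faults so far: 2)
  step 4: ref 4 -> FAULT, evict 2, frames=[1,4] (faults so far: 3)
  step 5: ref 1 -> HIT, frames=[1,4] (faults so far: 3)
  step 6: ref 4 -> HIT, frames=[1,4] (faults so far: 3)
  step 7: ref 3 -> FAULT, evict 1, frames=[3,4] (faults so far: 4)
  step 8: ref 3 -> HIT, frames=[3,4] (faults so far: 4)
  step 9: ref 2 -> FAULT, evict 4, frames=[3,2] (faults so far: 5)
  step 10: ref 3 -> HIT, frames=[3,2] (faults so far: 5)
  step 11: ref 3 -> HIT, frames=[3,2] (faults so far: 5)
  step 12: ref 2 -> HIT, frames=[3,2] (faults so far: 5)
  step 13: ref 3 -> HIT, frames=[3,2] (faults so far: 5)
  Optimal total faults: 5

Answer: 6 6 5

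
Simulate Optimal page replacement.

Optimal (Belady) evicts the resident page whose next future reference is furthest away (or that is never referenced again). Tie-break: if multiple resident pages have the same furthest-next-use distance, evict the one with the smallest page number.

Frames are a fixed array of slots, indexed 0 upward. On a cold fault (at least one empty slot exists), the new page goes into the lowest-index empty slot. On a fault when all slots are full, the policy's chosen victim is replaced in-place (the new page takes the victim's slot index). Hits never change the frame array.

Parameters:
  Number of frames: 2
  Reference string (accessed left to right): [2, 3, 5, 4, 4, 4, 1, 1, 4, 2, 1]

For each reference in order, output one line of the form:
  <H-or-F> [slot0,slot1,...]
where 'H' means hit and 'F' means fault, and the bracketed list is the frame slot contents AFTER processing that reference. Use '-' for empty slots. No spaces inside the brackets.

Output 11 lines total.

F [2,-]
F [2,3]
F [2,5]
F [2,4]
H [2,4]
H [2,4]
F [1,4]
H [1,4]
H [1,4]
F [1,2]
H [1,2]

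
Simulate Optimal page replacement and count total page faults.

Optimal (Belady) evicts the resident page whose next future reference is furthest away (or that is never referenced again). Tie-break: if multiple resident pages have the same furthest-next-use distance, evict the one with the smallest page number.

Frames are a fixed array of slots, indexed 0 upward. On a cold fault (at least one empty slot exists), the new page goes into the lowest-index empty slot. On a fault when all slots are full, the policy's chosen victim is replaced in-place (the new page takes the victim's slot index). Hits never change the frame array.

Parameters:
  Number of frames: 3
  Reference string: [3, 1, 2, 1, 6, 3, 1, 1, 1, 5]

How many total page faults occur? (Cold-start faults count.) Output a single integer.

Answer: 5

Derivation:
Step 0: ref 3 → FAULT, frames=[3,-,-]
Step 1: ref 1 → FAULT, frames=[3,1,-]
Step 2: ref 2 → FAULT, frames=[3,1,2]
Step 3: ref 1 → HIT, frames=[3,1,2]
Step 4: ref 6 → FAULT (evict 2), frames=[3,1,6]
Step 5: ref 3 → HIT, frames=[3,1,6]
Step 6: ref 1 → HIT, frames=[3,1,6]
Step 7: ref 1 → HIT, frames=[3,1,6]
Step 8: ref 1 → HIT, frames=[3,1,6]
Step 9: ref 5 → FAULT (evict 1), frames=[3,5,6]
Total faults: 5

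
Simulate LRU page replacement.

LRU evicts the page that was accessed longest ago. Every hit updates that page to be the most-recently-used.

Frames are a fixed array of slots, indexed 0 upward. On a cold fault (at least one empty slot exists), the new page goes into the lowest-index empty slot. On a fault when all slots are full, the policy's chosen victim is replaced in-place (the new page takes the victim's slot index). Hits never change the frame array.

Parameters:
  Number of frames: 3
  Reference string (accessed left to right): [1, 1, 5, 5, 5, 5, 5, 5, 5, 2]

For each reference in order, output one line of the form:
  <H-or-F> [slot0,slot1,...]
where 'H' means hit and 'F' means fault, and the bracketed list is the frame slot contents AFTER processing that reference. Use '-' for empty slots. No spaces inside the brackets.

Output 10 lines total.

F [1,-,-]
H [1,-,-]
F [1,5,-]
H [1,5,-]
H [1,5,-]
H [1,5,-]
H [1,5,-]
H [1,5,-]
H [1,5,-]
F [1,5,2]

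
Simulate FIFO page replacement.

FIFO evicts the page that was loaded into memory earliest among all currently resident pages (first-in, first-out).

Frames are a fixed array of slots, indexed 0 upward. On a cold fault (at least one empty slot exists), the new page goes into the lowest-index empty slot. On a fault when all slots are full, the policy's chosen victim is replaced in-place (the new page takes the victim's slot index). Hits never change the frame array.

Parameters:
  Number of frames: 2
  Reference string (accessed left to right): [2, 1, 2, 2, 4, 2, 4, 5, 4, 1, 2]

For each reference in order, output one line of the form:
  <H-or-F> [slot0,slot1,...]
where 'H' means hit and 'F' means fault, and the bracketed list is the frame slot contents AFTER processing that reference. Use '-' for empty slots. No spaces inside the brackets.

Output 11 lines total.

F [2,-]
F [2,1]
H [2,1]
H [2,1]
F [4,1]
F [4,2]
H [4,2]
F [5,2]
F [5,4]
F [1,4]
F [1,2]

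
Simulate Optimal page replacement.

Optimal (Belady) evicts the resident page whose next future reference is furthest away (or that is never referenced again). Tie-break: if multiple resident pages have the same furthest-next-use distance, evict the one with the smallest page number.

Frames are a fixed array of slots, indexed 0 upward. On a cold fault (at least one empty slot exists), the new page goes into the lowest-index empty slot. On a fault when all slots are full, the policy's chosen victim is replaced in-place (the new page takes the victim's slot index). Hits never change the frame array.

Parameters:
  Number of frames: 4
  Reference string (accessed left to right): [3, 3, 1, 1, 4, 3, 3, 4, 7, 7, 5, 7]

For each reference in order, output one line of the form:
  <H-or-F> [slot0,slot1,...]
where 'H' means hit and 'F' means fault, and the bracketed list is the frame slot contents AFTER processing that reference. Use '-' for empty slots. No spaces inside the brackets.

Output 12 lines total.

F [3,-,-,-]
H [3,-,-,-]
F [3,1,-,-]
H [3,1,-,-]
F [3,1,4,-]
H [3,1,4,-]
H [3,1,4,-]
H [3,1,4,-]
F [3,1,4,7]
H [3,1,4,7]
F [3,5,4,7]
H [3,5,4,7]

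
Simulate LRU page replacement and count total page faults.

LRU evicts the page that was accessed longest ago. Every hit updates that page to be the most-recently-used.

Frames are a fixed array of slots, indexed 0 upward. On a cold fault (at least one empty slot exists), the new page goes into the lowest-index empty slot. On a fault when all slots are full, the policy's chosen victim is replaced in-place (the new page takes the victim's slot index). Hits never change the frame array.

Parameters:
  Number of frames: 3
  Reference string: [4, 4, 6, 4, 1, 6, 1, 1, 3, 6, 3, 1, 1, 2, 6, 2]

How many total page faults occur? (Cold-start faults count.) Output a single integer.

Step 0: ref 4 → FAULT, frames=[4,-,-]
Step 1: ref 4 → HIT, frames=[4,-,-]
Step 2: ref 6 → FAULT, frames=[4,6,-]
Step 3: ref 4 → HIT, frames=[4,6,-]
Step 4: ref 1 → FAULT, frames=[4,6,1]
Step 5: ref 6 → HIT, frames=[4,6,1]
Step 6: ref 1 → HIT, frames=[4,6,1]
Step 7: ref 1 → HIT, frames=[4,6,1]
Step 8: ref 3 → FAULT (evict 4), frames=[3,6,1]
Step 9: ref 6 → HIT, frames=[3,6,1]
Step 10: ref 3 → HIT, frames=[3,6,1]
Step 11: ref 1 → HIT, frames=[3,6,1]
Step 12: ref 1 → HIT, frames=[3,6,1]
Step 13: ref 2 → FAULT (evict 6), frames=[3,2,1]
Step 14: ref 6 → FAULT (evict 3), frames=[6,2,1]
Step 15: ref 2 → HIT, frames=[6,2,1]
Total faults: 6

Answer: 6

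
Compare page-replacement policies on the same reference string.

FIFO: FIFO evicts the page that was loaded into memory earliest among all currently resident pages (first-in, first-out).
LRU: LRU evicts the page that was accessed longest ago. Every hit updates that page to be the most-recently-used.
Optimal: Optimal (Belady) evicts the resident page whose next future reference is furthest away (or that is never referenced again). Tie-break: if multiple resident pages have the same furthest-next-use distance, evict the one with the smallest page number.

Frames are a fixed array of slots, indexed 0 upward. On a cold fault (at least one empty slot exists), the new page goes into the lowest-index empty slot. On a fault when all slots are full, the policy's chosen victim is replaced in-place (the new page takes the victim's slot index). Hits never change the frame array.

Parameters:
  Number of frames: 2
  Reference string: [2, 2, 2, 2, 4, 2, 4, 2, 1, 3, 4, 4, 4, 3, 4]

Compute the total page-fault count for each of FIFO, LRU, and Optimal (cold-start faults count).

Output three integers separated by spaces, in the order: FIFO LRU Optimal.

Answer: 5 5 4

Derivation:
--- FIFO ---
  step 0: ref 2 -> FAULT, frames=[2,-] (faults so far: 1)
  step 1: ref 2 -> HIT, frames=[2,-] (faults so far: 1)
  step 2: ref 2 -> HIT, frames=[2,-] (faults so far: 1)
  step 3: ref 2 -> HIT, frames=[2,-] (faults so far: 1)
  step 4: ref 4 -> FAULT, frames=[2,4] (faults so far: 2)
  step 5: ref 2 -> HIT, frames=[2,4] (faults so far: 2)
  step 6: ref 4 -> HIT, frames=[2,4] (faults so far: 2)
  step 7: ref 2 -> HIT, frames=[2,4] (faults so far: 2)
  step 8: ref 1 -> FAULT, evict 2, frames=[1,4] (faults so far: 3)
  step 9: ref 3 -> FAULT, evict 4, frames=[1,3] (faults so far: 4)
  step 10: ref 4 -> FAULT, evict 1, frames=[4,3] (faults so far: 5)
  step 11: ref 4 -> HIT, frames=[4,3] (faults so far: 5)
  step 12: ref 4 -> HIT, frames=[4,3] (faults so far: 5)
  step 13: ref 3 -> HIT, frames=[4,3] (faults so far: 5)
  step 14: ref 4 -> HIT, frames=[4,3] (faults so far: 5)
  FIFO total faults: 5
--- LRU ---
  step 0: ref 2 -> FAULT, frames=[2,-] (faults so far: 1)
  step 1: ref 2 -> HIT, frames=[2,-] (faults so far: 1)
  step 2: ref 2 -> HIT, frames=[2,-] (faults so far: 1)
  step 3: ref 2 -> HIT, frames=[2,-] (faults so far: 1)
  step 4: ref 4 -> FAULT, frames=[2,4] (faults so far: 2)
  step 5: ref 2 -> HIT, frames=[2,4] (faults so far: 2)
  step 6: ref 4 -> HIT, frames=[2,4] (faults so far: 2)
  step 7: ref 2 -> HIT, frames=[2,4] (faults so far: 2)
  step 8: ref 1 -> FAULT, evict 4, frames=[2,1] (faults so far: 3)
  step 9: ref 3 -> FAULT, evict 2, frames=[3,1] (faults so far: 4)
  step 10: ref 4 -> FAULT, evict 1, frames=[3,4] (faults so far: 5)
  step 11: ref 4 -> HIT, frames=[3,4] (faults so far: 5)
  step 12: ref 4 -> HIT, frames=[3,4] (faults so far: 5)
  step 13: ref 3 -> HIT, frames=[3,4] (faults so far: 5)
  step 14: ref 4 -> HIT, frames=[3,4] (faults so far: 5)
  LRU total faults: 5
--- Optimal ---
  step 0: ref 2 -> FAULT, frames=[2,-] (faults so far: 1)
  step 1: ref 2 -> HIT, frames=[2,-] (faults so far: 1)
  step 2: ref 2 -> HIT, frames=[2,-] (faults so far: 1)
  step 3: ref 2 -> HIT, frames=[2,-] (faults so far: 1)
  step 4: ref 4 -> FAULT, frames=[2,4] (faults so far: 2)
  step 5: ref 2 -> HIT, frames=[2,4] (faults so far: 2)
  step 6: ref 4 -> HIT, frames=[2,4] (faults so far: 2)
  step 7: ref 2 -> HIT, frames=[2,4] (faults so far: 2)
  step 8: ref 1 -> FAULT, evict 2, frames=[1,4] (faults so far: 3)
  step 9: ref 3 -> FAULT, evict 1, frames=[3,4] (faults so far: 4)
  step 10: ref 4 -> HIT, frames=[3,4] (faults so far: 4)
  step 11: ref 4 -> HIT, frames=[3,4] (faults so far: 4)
  step 12: ref 4 -> HIT, frames=[3,4] (faults so far: 4)
  step 13: ref 3 -> HIT, frames=[3,4] (faults so far: 4)
  step 14: ref 4 -> HIT, frames=[3,4] (faults so far: 4)
  Optimal total faults: 4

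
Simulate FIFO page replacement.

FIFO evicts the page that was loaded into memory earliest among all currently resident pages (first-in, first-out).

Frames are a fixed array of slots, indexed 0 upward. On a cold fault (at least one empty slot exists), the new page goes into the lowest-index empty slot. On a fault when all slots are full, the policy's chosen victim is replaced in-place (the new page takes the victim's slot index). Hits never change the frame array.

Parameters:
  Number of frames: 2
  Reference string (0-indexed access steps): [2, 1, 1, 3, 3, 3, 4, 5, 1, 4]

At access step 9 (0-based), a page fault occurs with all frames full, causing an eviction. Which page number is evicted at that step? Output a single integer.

Step 0: ref 2 -> FAULT, frames=[2,-]
Step 1: ref 1 -> FAULT, frames=[2,1]
Step 2: ref 1 -> HIT, frames=[2,1]
Step 3: ref 3 -> FAULT, evict 2, frames=[3,1]
Step 4: ref 3 -> HIT, frames=[3,1]
Step 5: ref 3 -> HIT, frames=[3,1]
Step 6: ref 4 -> FAULT, evict 1, frames=[3,4]
Step 7: ref 5 -> FAULT, evict 3, frames=[5,4]
Step 8: ref 1 -> FAULT, evict 4, frames=[5,1]
Step 9: ref 4 -> FAULT, evict 5, frames=[4,1]
At step 9: evicted page 5

Answer: 5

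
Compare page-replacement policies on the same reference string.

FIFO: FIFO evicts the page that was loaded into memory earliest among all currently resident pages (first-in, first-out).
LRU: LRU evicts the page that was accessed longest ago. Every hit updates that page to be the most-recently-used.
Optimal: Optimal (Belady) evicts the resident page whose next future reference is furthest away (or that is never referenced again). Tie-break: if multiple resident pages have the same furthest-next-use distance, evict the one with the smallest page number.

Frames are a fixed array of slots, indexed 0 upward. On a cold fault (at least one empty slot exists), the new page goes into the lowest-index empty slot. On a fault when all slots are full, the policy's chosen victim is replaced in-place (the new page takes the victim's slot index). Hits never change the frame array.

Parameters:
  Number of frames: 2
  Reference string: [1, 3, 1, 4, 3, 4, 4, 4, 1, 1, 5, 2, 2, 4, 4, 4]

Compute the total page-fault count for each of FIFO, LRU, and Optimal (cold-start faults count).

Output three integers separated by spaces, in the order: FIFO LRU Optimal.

--- FIFO ---
  step 0: ref 1 -> FAULT, frames=[1,-] (faults so far: 1)
  step 1: ref 3 -> FAULT, frames=[1,3] (faults so far: 2)
  step 2: ref 1 -> HIT, frames=[1,3] (faults so far: 2)
  step 3: ref 4 -> FAULT, evict 1, frames=[4,3] (faults so far: 3)
  step 4: ref 3 -> HIT, frames=[4,3] (faults so far: 3)
  step 5: ref 4 -> HIT, frames=[4,3] (faults so far: 3)
  step 6: ref 4 -> HIT, frames=[4,3] (faults so far: 3)
  step 7: ref 4 -> HIT, frames=[4,3] (faults so far: 3)
  step 8: ref 1 -> FAULT, evict 3, frames=[4,1] (faults so far: 4)
  step 9: ref 1 -> HIT, frames=[4,1] (faults so far: 4)
  step 10: ref 5 -> FAULT, evict 4, frames=[5,1] (faults so far: 5)
  step 11: ref 2 -> FAULT, evict 1, frames=[5,2] (faults so far: 6)
  step 12: ref 2 -> HIT, frames=[5,2] (faults so far: 6)
  step 13: ref 4 -> FAULT, evict 5, frames=[4,2] (faults so far: 7)
  step 14: ref 4 -> HIT, frames=[4,2] (faults so far: 7)
  step 15: ref 4 -> HIT, frames=[4,2] (faults so far: 7)
  FIFO total faults: 7
--- LRU ---
  step 0: ref 1 -> FAULT, frames=[1,-] (faults so far: 1)
  step 1: ref 3 -> FAULT, frames=[1,3] (faults so far: 2)
  step 2: ref 1 -> HIT, frames=[1,3] (faults so far: 2)
  step 3: ref 4 -> FAULT, evict 3, frames=[1,4] (faults so far: 3)
  step 4: ref 3 -> FAULT, evict 1, frames=[3,4] (faults so far: 4)
  step 5: ref 4 -> HIT, frames=[3,4] (faults so far: 4)
  step 6: ref 4 -> HIT, frames=[3,4] (faults so far: 4)
  step 7: ref 4 -> HIT, frames=[3,4] (faults so far: 4)
  step 8: ref 1 -> FAULT, evict 3, frames=[1,4] (faults so far: 5)
  step 9: ref 1 -> HIT, frames=[1,4] (faults so far: 5)
  step 10: ref 5 -> FAULT, evict 4, frames=[1,5] (faults so far: 6)
  step 11: ref 2 -> FAULT, evict 1, frames=[2,5] (faults so far: 7)
  step 12: ref 2 -> HIT, frames=[2,5] (faults so far: 7)
  step 13: ref 4 -> FAULT, evict 5, frames=[2,4] (faults so far: 8)
  step 14: ref 4 -> HIT, frames=[2,4] (faults so far: 8)
  step 15: ref 4 -> HIT, frames=[2,4] (faults so far: 8)
  LRU total faults: 8
--- Optimal ---
  step 0: ref 1 -> FAULT, frames=[1,-] (faults so far: 1)
  step 1: ref 3 -> FAULT, frames=[1,3] (faults so far: 2)
  step 2: ref 1 -> HIT, frames=[1,3] (faults so far: 2)
  step 3: ref 4 -> FAULT, evict 1, frames=[4,3] (faults so far: 3)
  step 4: ref 3 -> HIT, frames=[4,3] (faults so far: 3)
  step 5: ref 4 -> HIT, frames=[4,3] (faults so far: 3)
  step 6: ref 4 -> HIT, frames=[4,3] (faults so far: 3)
  step 7: ref 4 -> HIT, frames=[4,3] (faults so far: 3)
  step 8: ref 1 -> FAULT, evict 3, frames=[4,1] (faults so far: 4)
  step 9: ref 1 -> HIT, frames=[4,1] (faults so far: 4)
  step 10: ref 5 -> FAULT, evict 1, frames=[4,5] (faults so far: 5)
  step 11: ref 2 -> FAULT, evict 5, frames=[4,2] (faults so far: 6)
  step 12: ref 2 -> HIT, frames=[4,2] (faults so far: 6)
  step 13: ref 4 -> HIT, frames=[4,2] (faults so far: 6)
  step 14: ref 4 -> HIT, frames=[4,2] (faults so far: 6)
  step 15: ref 4 -> HIT, frames=[4,2] (faults so far: 6)
  Optimal total faults: 6

Answer: 7 8 6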